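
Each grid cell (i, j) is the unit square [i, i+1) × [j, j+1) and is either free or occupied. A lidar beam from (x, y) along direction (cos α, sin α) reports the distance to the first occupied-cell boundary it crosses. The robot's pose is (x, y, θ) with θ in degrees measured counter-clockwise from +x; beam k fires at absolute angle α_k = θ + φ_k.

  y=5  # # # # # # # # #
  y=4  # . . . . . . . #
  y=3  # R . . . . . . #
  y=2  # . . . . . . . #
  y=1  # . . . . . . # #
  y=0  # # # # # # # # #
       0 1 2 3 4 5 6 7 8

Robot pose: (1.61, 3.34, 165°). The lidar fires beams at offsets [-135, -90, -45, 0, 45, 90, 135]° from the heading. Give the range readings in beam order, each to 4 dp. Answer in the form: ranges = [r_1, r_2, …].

beam 1: φ=-135°, α=30°
  direction (0.8660, 0.5000); cell (1,3); t to first gridline: x 0.4503, y 1.3200 (then +1.1547 / +2.0000)
    (2,3) via x @ 0.4503
    (2,4) via y @ 1.3200
    (3,4) via x @ 1.6050
    (4,4) via x @ 2.7597
    (4,5) via y @ 3.3200  # hit
  → r_1 = 3.3200
beam 2: φ=-90°, α=75°
  direction (0.2588, 0.9659); cell (1,3); t to first gridline: x 1.5068, y 0.6833 (then +3.8637 / +1.0353)
    (1,4) via y @ 0.6833
    (2,4) via x @ 1.5068
    (2,5) via y @ 1.7186  # hit
  → r_2 = 1.7186
beam 3: φ=-45°, α=120°
  direction (-0.5000, 0.8660); cell (1,3); t to first gridline: x 1.2200, y 0.7621 (then +2.0000 / +1.1547)
    (1,4) via y @ 0.7621
    (0,4) via x @ 1.2200  # hit
  → r_3 = 1.2200
beam 4: φ=0°, α=165°
  direction (-0.9659, 0.2588); cell (1,3); t to first gridline: x 0.6315, y 2.5500 (then +1.0353 / +3.8637)
    (0,3) via x @ 0.6315  # hit
  → r_4 = 0.6315
beam 5: φ=45°, α=210°
  direction (-0.8660, -0.5000); cell (1,3); t to first gridline: x 0.7044, y 0.6800 (then +1.1547 / +2.0000)
    (1,2) via y @ 0.6800
    (0,2) via x @ 0.7044  # hit
  → r_5 = 0.7044
beam 6: φ=90°, α=255°
  direction (-0.2588, -0.9659); cell (1,3); t to first gridline: x 2.3569, y 0.3520 (then +3.8637 / +1.0353)
    (1,2) via y @ 0.3520
    (1,1) via y @ 1.3873
    (0,1) via x @ 2.3569  # hit
  → r_6 = 2.3569
beam 7: φ=135°, α=300°
  direction (0.5000, -0.8660); cell (1,3); t to first gridline: x 0.7800, y 0.3926 (then +2.0000 / +1.1547)
    (1,2) via y @ 0.3926
    (2,2) via x @ 0.7800
    (2,1) via y @ 1.5473
    (2,0) via y @ 2.7020  # hit
  → r_7 = 2.7020

ranges = [3.3200, 1.7186, 1.2200, 0.6315, 0.7044, 2.3569, 2.7020]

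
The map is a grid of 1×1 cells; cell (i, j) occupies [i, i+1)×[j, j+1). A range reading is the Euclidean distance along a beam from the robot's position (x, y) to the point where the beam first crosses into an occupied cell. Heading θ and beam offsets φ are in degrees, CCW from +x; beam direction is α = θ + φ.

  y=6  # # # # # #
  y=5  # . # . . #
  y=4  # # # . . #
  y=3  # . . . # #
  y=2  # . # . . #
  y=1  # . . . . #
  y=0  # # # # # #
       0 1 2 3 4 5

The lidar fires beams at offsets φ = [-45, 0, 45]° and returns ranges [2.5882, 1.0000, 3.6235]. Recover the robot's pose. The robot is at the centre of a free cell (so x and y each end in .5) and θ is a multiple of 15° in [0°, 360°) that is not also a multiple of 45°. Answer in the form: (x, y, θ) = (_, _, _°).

(x, y, θ) = (1.5, 3.5, 330°)

The pose lattice has 15·16 = 240 candidates. Test each by forward raycasting.
  (2.5, 1.5, 330°): beam 1 = 0.5176 ≠ 2.5882 ✗
  (3.5, 3.5, 165°): beam 1 = 1.0000 ≠ 2.5882 ✗
  (4.5, 2.5, 195°): beam 1 = 3.0000 ≠ 2.5882 ✗
  (4.5, 5.5, 15°): beam 1 = 0.5774 ≠ 2.5882 ✗
  (4.5, 1.5, 75°): beam 1 = 0.5774 ≠ 2.5882 ✗
  …
  (1.5, 3.5, 330°): r_1=2.5882, r_2=1.0000, r_3=3.6235 — all match ✓
Only this pose fits every beam.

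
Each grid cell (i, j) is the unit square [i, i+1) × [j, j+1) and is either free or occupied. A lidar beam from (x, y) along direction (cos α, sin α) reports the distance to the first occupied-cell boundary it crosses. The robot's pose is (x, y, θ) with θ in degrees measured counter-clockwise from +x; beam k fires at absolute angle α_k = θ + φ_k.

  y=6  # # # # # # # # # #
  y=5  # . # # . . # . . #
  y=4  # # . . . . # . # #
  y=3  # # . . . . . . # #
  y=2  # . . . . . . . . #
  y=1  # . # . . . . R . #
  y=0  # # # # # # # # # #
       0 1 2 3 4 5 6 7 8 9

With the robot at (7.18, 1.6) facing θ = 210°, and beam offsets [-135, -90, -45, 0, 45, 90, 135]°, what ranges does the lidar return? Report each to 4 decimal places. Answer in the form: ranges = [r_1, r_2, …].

ranges = [3.1682, 5.0807, 5.4092, 1.2000, 0.6212, 0.6928, 1.8842]

beam 1: φ=-135°, α=75°
  d=(0.2588,0.9659)  start (7,1)  tX=3.1682 tY=0.4141  stride 1/|dx|=3.8637 1/|dy|=1.0353
    cross y-line → (7,2), t=0.4141
    cross y-line → (7,3), t=1.4494
    cross y-line → (7,4), t=2.4847
    cross x-line → (8,4), t=3.1682 (wall)
  → r_1 = 3.1682
beam 2: φ=-90°, α=120°
  d=(-0.5000,0.8660)  start (7,1)  tX=0.3600 tY=0.4619  stride 1/|dx|=2.0000 1/|dy|=1.1547
    cross x-line → (6,1), t=0.3600
    cross y-line → (6,2), t=0.4619
    cross y-line → (6,3), t=1.6166
    cross x-line → (5,3), t=2.3600
    cross y-line → (5,4), t=2.7713
    cross y-line → (5,5), t=3.9260
    cross x-line → (4,5), t=4.3600
    cross y-line → (4,6), t=5.0807 (wall)
  → r_2 = 5.0807
beam 3: φ=-45°, α=165°
  d=(-0.9659,0.2588)  start (7,1)  tX=0.1863 tY=1.5455  stride 1/|dx|=1.0353 1/|dy|=3.8637
    cross x-line → (6,1), t=0.1863
    cross x-line → (5,1), t=1.2216
    cross y-line → (5,2), t=1.5455
    cross x-line → (4,2), t=2.2569
    cross x-line → (3,2), t=3.2922
    cross x-line → (2,2), t=4.3275
    cross x-line → (1,2), t=5.3627
    cross y-line → (1,3), t=5.4092 (wall)
  → r_3 = 5.4092
beam 4: φ=0°, α=210°
  d=(-0.8660,-0.5000)  start (7,1)  tX=0.2078 tY=1.2000  stride 1/|dx|=1.1547 1/|dy|=2.0000
    cross x-line → (6,1), t=0.2078
    cross y-line → (6,0), t=1.2000 (wall)
  → r_4 = 1.2000
beam 5: φ=45°, α=255°
  d=(-0.2588,-0.9659)  start (7,1)  tX=0.6955 tY=0.6212  stride 1/|dx|=3.8637 1/|dy|=1.0353
    cross y-line → (7,0), t=0.6212 (wall)
  → r_5 = 0.6212
beam 6: φ=90°, α=300°
  d=(0.5000,-0.8660)  start (7,1)  tX=1.6400 tY=0.6928  stride 1/|dx|=2.0000 1/|dy|=1.1547
    cross y-line → (7,0), t=0.6928 (wall)
  → r_6 = 0.6928
beam 7: φ=135°, α=345°
  d=(0.9659,-0.2588)  start (7,1)  tX=0.8489 tY=2.3182  stride 1/|dx|=1.0353 1/|dy|=3.8637
    cross x-line → (8,1), t=0.8489
    cross x-line → (9,1), t=1.8842 (wall)
  → r_7 = 1.8842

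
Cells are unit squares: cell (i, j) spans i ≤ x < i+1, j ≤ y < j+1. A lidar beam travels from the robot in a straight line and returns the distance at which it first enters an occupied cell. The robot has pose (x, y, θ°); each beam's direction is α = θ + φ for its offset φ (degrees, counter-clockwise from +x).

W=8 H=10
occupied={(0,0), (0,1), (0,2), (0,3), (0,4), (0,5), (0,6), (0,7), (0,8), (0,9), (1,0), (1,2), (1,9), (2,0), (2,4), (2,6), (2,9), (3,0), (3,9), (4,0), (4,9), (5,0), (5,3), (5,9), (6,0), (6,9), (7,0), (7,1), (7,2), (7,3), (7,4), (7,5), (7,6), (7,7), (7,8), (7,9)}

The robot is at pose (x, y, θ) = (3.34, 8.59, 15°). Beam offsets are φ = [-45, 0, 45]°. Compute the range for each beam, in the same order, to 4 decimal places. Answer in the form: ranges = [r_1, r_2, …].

beam 1: φ=-45°, α=330°
  cosα=0.8660 sinα=-0.5000 | (3,8) | tMaxX 0.7621 tMaxY 1.1800 | tΔX 1.1547 tΔY 2.0000
    t=0.7621 [x] (4,8)
    t=1.1800 [y] (4,7)
    t=1.9168 [x] (5,7)
    t=3.0715 [x] (6,7)
    t=3.1800 [y] (6,6)
    t=4.2262 [x] (7,6) — stop
  → r_1 = 4.2262
beam 2: φ=0°, α=15°
  cosα=0.9659 sinα=0.2588 | (3,8) | tMaxX 0.6833 tMaxY 1.5841 | tΔX 1.0353 tΔY 3.8637
    t=0.6833 [x] (4,8)
    t=1.5841 [y] (4,9) — stop
  → r_2 = 1.5841
beam 3: φ=45°, α=60°
  cosα=0.5000 sinα=0.8660 | (3,8) | tMaxX 1.3200 tMaxY 0.4734 | tΔX 2.0000 tΔY 1.1547
    t=0.4734 [y] (3,9) — stop
  → r_3 = 0.4734

ranges = [4.2262, 1.5841, 0.4734]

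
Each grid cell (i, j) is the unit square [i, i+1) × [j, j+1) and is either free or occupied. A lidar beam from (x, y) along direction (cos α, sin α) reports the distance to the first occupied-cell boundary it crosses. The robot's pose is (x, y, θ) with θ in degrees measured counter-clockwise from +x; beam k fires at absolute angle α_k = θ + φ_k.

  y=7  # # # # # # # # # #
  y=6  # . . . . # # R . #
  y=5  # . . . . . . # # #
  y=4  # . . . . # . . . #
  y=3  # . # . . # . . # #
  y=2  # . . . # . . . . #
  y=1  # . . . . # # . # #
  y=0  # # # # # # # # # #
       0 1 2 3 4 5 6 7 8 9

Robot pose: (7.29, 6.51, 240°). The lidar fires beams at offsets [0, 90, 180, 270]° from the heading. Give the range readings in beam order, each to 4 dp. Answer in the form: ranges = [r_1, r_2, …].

ranges = [0.5800, 1.0200, 0.5658, 0.3349]

beam 1: φ=0°, α=240°
  d=(-0.5000,-0.8660)  start (7,6)  tX=0.5800 tY=0.5889  stride 1/|dx|=2.0000 1/|dy|=1.1547
    cross x-line → (6,6), t=0.5800 (wall)
  → r_1 = 0.5800
beam 2: φ=90°, α=330°
  d=(0.8660,-0.5000)  start (7,6)  tX=0.8198 tY=1.0200  stride 1/|dx|=1.1547 1/|dy|=2.0000
    cross x-line → (8,6), t=0.8198
    cross y-line → (8,5), t=1.0200 (wall)
  → r_2 = 1.0200
beam 3: φ=180°, α=60°
  d=(0.5000,0.8660)  start (7,6)  tX=1.4200 tY=0.5658  stride 1/|dx|=2.0000 1/|dy|=1.1547
    cross y-line → (7,7), t=0.5658 (wall)
  → r_3 = 0.5658
beam 4: φ=270°, α=150°
  d=(-0.8660,0.5000)  start (7,6)  tX=0.3349 tY=0.9800  stride 1/|dx|=1.1547 1/|dy|=2.0000
    cross x-line → (6,6), t=0.3349 (wall)
  → r_4 = 0.3349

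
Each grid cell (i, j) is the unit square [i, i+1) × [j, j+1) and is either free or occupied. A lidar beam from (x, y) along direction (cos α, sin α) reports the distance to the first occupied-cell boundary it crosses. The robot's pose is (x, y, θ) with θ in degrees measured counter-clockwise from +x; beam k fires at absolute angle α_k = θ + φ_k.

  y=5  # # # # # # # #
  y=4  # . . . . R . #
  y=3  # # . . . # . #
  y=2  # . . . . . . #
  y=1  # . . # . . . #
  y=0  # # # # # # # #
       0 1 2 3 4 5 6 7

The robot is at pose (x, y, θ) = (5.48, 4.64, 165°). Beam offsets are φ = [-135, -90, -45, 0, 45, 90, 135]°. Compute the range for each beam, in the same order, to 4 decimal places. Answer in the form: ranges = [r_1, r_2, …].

beam 1: φ=-135°, α=30°
  d=(0.8660,0.5000)  start (5,4)  tX=0.6004 tY=0.7200  stride 1/|dx|=1.1547 1/|dy|=2.0000
    cross x-line → (6,4), t=0.6004
    cross y-line → (6,5), t=0.7200 (wall)
  → r_1 = 0.7200
beam 2: φ=-90°, α=75°
  d=(0.2588,0.9659)  start (5,4)  tX=2.0091 tY=0.3727  stride 1/|dx|=3.8637 1/|dy|=1.0353
    cross y-line → (5,5), t=0.3727 (wall)
  → r_2 = 0.3727
beam 3: φ=-45°, α=120°
  d=(-0.5000,0.8660)  start (5,4)  tX=0.9600 tY=0.4157  stride 1/|dx|=2.0000 1/|dy|=1.1547
    cross y-line → (5,5), t=0.4157 (wall)
  → r_3 = 0.4157
beam 4: φ=0°, α=165°
  d=(-0.9659,0.2588)  start (5,4)  tX=0.4969 tY=1.3909  stride 1/|dx|=1.0353 1/|dy|=3.8637
    cross x-line → (4,4), t=0.4969
    cross y-line → (4,5), t=1.3909 (wall)
  → r_4 = 1.3909
beam 5: φ=45°, α=210°
  d=(-0.8660,-0.5000)  start (5,4)  tX=0.5543 tY=1.2800  stride 1/|dx|=1.1547 1/|dy|=2.0000
    cross x-line → (4,4), t=0.5543
    cross y-line → (4,3), t=1.2800
    cross x-line → (3,3), t=1.7090
    cross x-line → (2,3), t=2.8637
    cross y-line → (2,2), t=3.2800
    cross x-line → (1,2), t=4.0184
    cross x-line → (0,2), t=5.1731 (wall)
  → r_5 = 5.1731
beam 6: φ=90°, α=255°
  d=(-0.2588,-0.9659)  start (5,4)  tX=1.8546 tY=0.6626  stride 1/|dx|=3.8637 1/|dy|=1.0353
    cross y-line → (5,3), t=0.6626 (wall)
  → r_6 = 0.6626
beam 7: φ=135°, α=300°
  d=(0.5000,-0.8660)  start (5,4)  tX=1.0400 tY=0.7390  stride 1/|dx|=2.0000 1/|dy|=1.1547
    cross y-line → (5,3), t=0.7390 (wall)
  → r_7 = 0.7390

ranges = [0.7200, 0.3727, 0.4157, 1.3909, 5.1731, 0.6626, 0.7390]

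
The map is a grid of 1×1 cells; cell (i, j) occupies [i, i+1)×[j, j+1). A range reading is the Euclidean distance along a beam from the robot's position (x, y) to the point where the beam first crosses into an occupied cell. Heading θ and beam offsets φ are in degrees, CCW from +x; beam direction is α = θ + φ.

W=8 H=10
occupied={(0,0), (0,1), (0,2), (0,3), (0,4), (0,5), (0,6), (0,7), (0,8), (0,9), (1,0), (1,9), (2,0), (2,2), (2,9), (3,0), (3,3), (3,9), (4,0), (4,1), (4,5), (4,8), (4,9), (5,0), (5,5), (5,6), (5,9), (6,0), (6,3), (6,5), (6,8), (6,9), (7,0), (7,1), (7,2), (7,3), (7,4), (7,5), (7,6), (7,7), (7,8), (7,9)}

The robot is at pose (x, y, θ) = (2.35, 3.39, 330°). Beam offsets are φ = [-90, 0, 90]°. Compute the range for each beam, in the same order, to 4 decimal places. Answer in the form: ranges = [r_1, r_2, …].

beam 1: φ=-90°, α=240°
  cosα=-0.5000 sinα=-0.8660 | (2,3) | tMaxX 0.7000 tMaxY 0.4503 | tΔX 2.0000 tΔY 1.1547
    t=0.4503 [y] (2,2) — stop
  → r_1 = 0.4503
beam 2: φ=0°, α=330°
  cosα=0.8660 sinα=-0.5000 | (2,3) | tMaxX 0.7506 tMaxY 0.7800 | tΔX 1.1547 tΔY 2.0000
    t=0.7506 [x] (3,3) — stop
  → r_2 = 0.7506
beam 3: φ=90°, α=60°
  cosα=0.5000 sinα=0.8660 | (2,3) | tMaxX 1.3000 tMaxY 0.7044 | tΔX 2.0000 tΔY 1.1547
    t=0.7044 [y] (2,4)
    t=1.3000 [x] (3,4)
    t=1.8591 [y] (3,5)
    t=3.0138 [y] (3,6)
    t=3.3000 [x] (4,6)
    t=4.1685 [y] (4,7)
    t=5.3000 [x] (5,7)
    t=5.3232 [y] (5,8)
    t=6.4779 [y] (5,9) — stop
  → r_3 = 6.4779

ranges = [0.4503, 0.7506, 6.4779]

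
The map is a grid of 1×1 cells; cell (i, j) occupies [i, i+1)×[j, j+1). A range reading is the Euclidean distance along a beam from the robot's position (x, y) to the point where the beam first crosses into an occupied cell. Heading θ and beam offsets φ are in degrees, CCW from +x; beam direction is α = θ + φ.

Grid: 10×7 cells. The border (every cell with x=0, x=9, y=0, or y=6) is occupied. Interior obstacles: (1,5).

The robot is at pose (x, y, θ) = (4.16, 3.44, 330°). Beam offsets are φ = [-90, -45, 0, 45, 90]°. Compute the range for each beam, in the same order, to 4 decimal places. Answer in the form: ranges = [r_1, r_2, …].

beam 1: φ=-90°, α=240°
  dir = (cos 240°, sin 240°) = (-0.5000, -0.8660); from cell (4,3)
  next x-line at t=0.3200, next y-line at t=0.5081; Δt_x=2.0000, Δt_y=1.1547
    x: enter (3,3) at t=0.3200
    y: enter (3,2) at t=0.5081
    y: enter (3,1) at t=1.6628
    x: enter (2,1) at t=2.3200
    y: enter (2,0) at t=2.8175 ← occupied
  → r_1 = 2.8175
beam 2: φ=-45°, α=285°
  dir = (cos 285°, sin 285°) = (0.2588, -0.9659); from cell (4,3)
  next x-line at t=3.2455, next y-line at t=0.4555; Δt_x=3.8637, Δt_y=1.0353
    y: enter (4,2) at t=0.4555
    y: enter (4,1) at t=1.4908
    y: enter (4,0) at t=2.5261 ← occupied
  → r_2 = 2.5261
beam 3: φ=0°, α=330°
  dir = (cos 330°, sin 330°) = (0.8660, -0.5000); from cell (4,3)
  next x-line at t=0.9699, next y-line at t=0.8800; Δt_x=1.1547, Δt_y=2.0000
    y: enter (4,2) at t=0.8800
    x: enter (5,2) at t=0.9699
    x: enter (6,2) at t=2.1246
    y: enter (6,1) at t=2.8800
    x: enter (7,1) at t=3.2793
    x: enter (8,1) at t=4.4341
    y: enter (8,0) at t=4.8800 ← occupied
  → r_3 = 4.8800
beam 4: φ=45°, α=15°
  dir = (cos 15°, sin 15°) = (0.9659, 0.2588); from cell (4,3)
  next x-line at t=0.8696, next y-line at t=2.1637; Δt_x=1.0353, Δt_y=3.8637
    x: enter (5,3) at t=0.8696
    x: enter (6,3) at t=1.9049
    y: enter (6,4) at t=2.1637
    x: enter (7,4) at t=2.9402
    x: enter (8,4) at t=3.9755
    x: enter (9,4) at t=5.0107 ← occupied
  → r_4 = 5.0107
beam 5: φ=90°, α=60°
  dir = (cos 60°, sin 60°) = (0.5000, 0.8660); from cell (4,3)
  next x-line at t=1.6800, next y-line at t=0.6466; Δt_x=2.0000, Δt_y=1.1547
    y: enter (4,4) at t=0.6466
    x: enter (5,4) at t=1.6800
    y: enter (5,5) at t=1.8013
    y: enter (5,6) at t=2.9560 ← occupied
  → r_5 = 2.9560

ranges = [2.8175, 2.5261, 4.8800, 5.0107, 2.9560]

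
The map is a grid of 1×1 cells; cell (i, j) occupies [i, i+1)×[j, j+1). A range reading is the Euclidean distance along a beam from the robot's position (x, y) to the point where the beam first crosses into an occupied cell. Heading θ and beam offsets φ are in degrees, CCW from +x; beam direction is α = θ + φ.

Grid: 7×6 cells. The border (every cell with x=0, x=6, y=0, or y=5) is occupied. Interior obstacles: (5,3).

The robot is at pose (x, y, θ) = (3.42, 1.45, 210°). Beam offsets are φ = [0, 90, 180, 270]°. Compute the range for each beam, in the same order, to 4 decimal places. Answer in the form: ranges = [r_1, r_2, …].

ranges = [0.9000, 0.5196, 2.9791, 4.0992]

beam 1: φ=0°, α=210°
  dir = (cos 210°, sin 210°) = (-0.8660, -0.5000); from cell (3,1)
  next x-line at t=0.4850, next y-line at t=0.9000; Δt_x=1.1547, Δt_y=2.0000
    x: enter (2,1) at t=0.4850
    y: enter (2,0) at t=0.9000 ← occupied
  → r_1 = 0.9000
beam 2: φ=90°, α=300°
  dir = (cos 300°, sin 300°) = (0.5000, -0.8660); from cell (3,1)
  next x-line at t=1.1600, next y-line at t=0.5196; Δt_x=2.0000, Δt_y=1.1547
    y: enter (3,0) at t=0.5196 ← occupied
  → r_2 = 0.5196
beam 3: φ=180°, α=30°
  dir = (cos 30°, sin 30°) = (0.8660, 0.5000); from cell (3,1)
  next x-line at t=0.6697, next y-line at t=1.1000; Δt_x=1.1547, Δt_y=2.0000
    x: enter (4,1) at t=0.6697
    y: enter (4,2) at t=1.1000
    x: enter (5,2) at t=1.8244
    x: enter (6,2) at t=2.9791 ← occupied
  → r_3 = 2.9791
beam 4: φ=270°, α=120°
  dir = (cos 120°, sin 120°) = (-0.5000, 0.8660); from cell (3,1)
  next x-line at t=0.8400, next y-line at t=0.6351; Δt_x=2.0000, Δt_y=1.1547
    y: enter (3,2) at t=0.6351
    x: enter (2,2) at t=0.8400
    y: enter (2,3) at t=1.7898
    x: enter (1,3) at t=2.8400
    y: enter (1,4) at t=2.9445
    y: enter (1,5) at t=4.0992 ← occupied
  → r_4 = 4.0992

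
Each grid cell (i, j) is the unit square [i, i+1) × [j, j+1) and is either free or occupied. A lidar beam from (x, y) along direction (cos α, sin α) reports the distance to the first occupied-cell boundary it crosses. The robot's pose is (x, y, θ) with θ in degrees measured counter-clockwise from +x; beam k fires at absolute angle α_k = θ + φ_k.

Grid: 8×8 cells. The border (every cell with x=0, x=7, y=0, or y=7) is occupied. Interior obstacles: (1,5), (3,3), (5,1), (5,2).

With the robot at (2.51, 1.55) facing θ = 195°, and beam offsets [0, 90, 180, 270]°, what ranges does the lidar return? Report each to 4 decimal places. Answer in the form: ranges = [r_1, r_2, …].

ranges = [1.5633, 0.5694, 2.5778, 3.5717]

beam 1: φ=0°, α=195°
  direction (-0.9659, -0.2588); cell (2,1); t to first gridline: x 0.5280, y 2.1250 (then +1.0353 / +3.8637)
    (1,1) via x @ 0.5280
    (0,1) via x @ 1.5633  # hit
  → r_1 = 1.5633
beam 2: φ=90°, α=285°
  direction (0.2588, -0.9659); cell (2,1); t to first gridline: x 1.8932, y 0.5694 (then +3.8637 / +1.0353)
    (2,0) via y @ 0.5694  # hit
  → r_2 = 0.5694
beam 3: φ=180°, α=15°
  direction (0.9659, 0.2588); cell (2,1); t to first gridline: x 0.5073, y 1.7387 (then +1.0353 / +3.8637)
    (3,1) via x @ 0.5073
    (4,1) via x @ 1.5426
    (4,2) via y @ 1.7387
    (5,2) via x @ 2.5778  # hit
  → r_3 = 2.5778
beam 4: φ=270°, α=105°
  direction (-0.2588, 0.9659); cell (2,1); t to first gridline: x 1.9705, y 0.4659 (then +3.8637 / +1.0353)
    (2,2) via y @ 0.4659
    (2,3) via y @ 1.5012
    (1,3) via x @ 1.9705
    (1,4) via y @ 2.5364
    (1,5) via y @ 3.5717  # hit
  → r_4 = 3.5717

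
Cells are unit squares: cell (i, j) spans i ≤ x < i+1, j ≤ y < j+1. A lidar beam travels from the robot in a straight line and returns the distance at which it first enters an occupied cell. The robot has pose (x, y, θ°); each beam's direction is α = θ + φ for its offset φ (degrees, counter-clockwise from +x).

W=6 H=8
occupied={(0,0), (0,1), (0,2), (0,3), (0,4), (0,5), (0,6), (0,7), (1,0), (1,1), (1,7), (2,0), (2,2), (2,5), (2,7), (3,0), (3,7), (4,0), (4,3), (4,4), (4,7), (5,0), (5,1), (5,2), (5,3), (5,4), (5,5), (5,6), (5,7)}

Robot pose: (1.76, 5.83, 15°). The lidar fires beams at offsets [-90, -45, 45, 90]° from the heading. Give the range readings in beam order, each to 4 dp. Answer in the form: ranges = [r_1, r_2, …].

ranges = [2.9298, 0.2771, 1.3510, 1.2113]

beam 1: φ=-90°, α=285°
  direction (0.2588, -0.9659); cell (1,5); t to first gridline: x 0.9273, y 0.8593 (then +3.8637 / +1.0353)
    (1,4) via y @ 0.8593
    (2,4) via x @ 0.9273
    (2,3) via y @ 1.8946
    (2,2) via y @ 2.9298  # hit
  → r_1 = 2.9298
beam 2: φ=-45°, α=330°
  direction (0.8660, -0.5000); cell (1,5); t to first gridline: x 0.2771, y 1.6600 (then +1.1547 / +2.0000)
    (2,5) via x @ 0.2771  # hit
  → r_2 = 0.2771
beam 3: φ=45°, α=60°
  direction (0.5000, 0.8660); cell (1,5); t to first gridline: x 0.4800, y 0.1963 (then +2.0000 / +1.1547)
    (1,6) via y @ 0.1963
    (2,6) via x @ 0.4800
    (2,7) via y @ 1.3510  # hit
  → r_3 = 1.3510
beam 4: φ=90°, α=105°
  direction (-0.2588, 0.9659); cell (1,5); t to first gridline: x 2.9364, y 0.1760 (then +3.8637 / +1.0353)
    (1,6) via y @ 0.1760
    (1,7) via y @ 1.2113  # hit
  → r_4 = 1.2113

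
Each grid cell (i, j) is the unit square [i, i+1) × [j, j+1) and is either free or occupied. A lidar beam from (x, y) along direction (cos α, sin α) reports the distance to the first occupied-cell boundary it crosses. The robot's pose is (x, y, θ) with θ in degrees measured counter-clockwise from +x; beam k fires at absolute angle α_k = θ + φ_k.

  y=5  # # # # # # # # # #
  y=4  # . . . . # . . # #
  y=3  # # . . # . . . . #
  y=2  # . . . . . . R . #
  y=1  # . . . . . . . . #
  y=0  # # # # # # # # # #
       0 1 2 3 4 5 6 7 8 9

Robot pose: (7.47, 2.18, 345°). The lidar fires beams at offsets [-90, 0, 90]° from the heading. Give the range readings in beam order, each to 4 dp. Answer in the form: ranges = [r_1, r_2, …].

beam 1: φ=-90°, α=255°
  d=(-0.2588,-0.9659)  start (7,2)  tX=1.8159 tY=0.1863  stride 1/|dx|=3.8637 1/|dy|=1.0353
    cross y-line → (7,1), t=0.1863
    cross y-line → (7,0), t=1.2216 (wall)
  → r_1 = 1.2216
beam 2: φ=0°, α=345°
  d=(0.9659,-0.2588)  start (7,2)  tX=0.5487 tY=0.6955  stride 1/|dx|=1.0353 1/|dy|=3.8637
    cross x-line → (8,2), t=0.5487
    cross y-line → (8,1), t=0.6955
    cross x-line → (9,1), t=1.5840 (wall)
  → r_2 = 1.5840
beam 3: φ=90°, α=75°
  d=(0.2588,0.9659)  start (7,2)  tX=2.0478 tY=0.8489  stride 1/|dx|=3.8637 1/|dy|=1.0353
    cross y-line → (7,3), t=0.8489
    cross y-line → (7,4), t=1.8842
    cross x-line → (8,4), t=2.0478 (wall)
  → r_3 = 2.0478

ranges = [1.2216, 1.5840, 2.0478]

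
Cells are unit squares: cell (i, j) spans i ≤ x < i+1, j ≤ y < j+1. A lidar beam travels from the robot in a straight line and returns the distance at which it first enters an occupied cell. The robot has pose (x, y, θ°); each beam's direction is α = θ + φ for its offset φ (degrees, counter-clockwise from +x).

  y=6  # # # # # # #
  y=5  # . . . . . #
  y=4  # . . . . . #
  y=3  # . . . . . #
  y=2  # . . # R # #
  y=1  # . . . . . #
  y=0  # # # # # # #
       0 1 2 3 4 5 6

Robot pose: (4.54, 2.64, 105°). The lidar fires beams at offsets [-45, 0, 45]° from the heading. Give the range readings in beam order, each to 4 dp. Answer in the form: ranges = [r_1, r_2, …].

ranges = [2.9200, 3.4785, 0.6235]

beam 1: φ=-45°, α=60°
  direction (0.5000, 0.8660); cell (4,2); t to first gridline: x 0.9200, y 0.4157 (then +2.0000 / +1.1547)
    (4,3) via y @ 0.4157
    (5,3) via x @ 0.9200
    (5,4) via y @ 1.5704
    (5,5) via y @ 2.7251
    (6,5) via x @ 2.9200  # hit
  → r_1 = 2.9200
beam 2: φ=0°, α=105°
  direction (-0.2588, 0.9659); cell (4,2); t to first gridline: x 2.0864, y 0.3727 (then +3.8637 / +1.0353)
    (4,3) via y @ 0.3727
    (4,4) via y @ 1.4080
    (3,4) via x @ 2.0864
    (3,5) via y @ 2.4433
    (3,6) via y @ 3.4785  # hit
  → r_2 = 3.4785
beam 3: φ=45°, α=150°
  direction (-0.8660, 0.5000); cell (4,2); t to first gridline: x 0.6235, y 0.7200 (then +1.1547 / +2.0000)
    (3,2) via x @ 0.6235  # hit
  → r_3 = 0.6235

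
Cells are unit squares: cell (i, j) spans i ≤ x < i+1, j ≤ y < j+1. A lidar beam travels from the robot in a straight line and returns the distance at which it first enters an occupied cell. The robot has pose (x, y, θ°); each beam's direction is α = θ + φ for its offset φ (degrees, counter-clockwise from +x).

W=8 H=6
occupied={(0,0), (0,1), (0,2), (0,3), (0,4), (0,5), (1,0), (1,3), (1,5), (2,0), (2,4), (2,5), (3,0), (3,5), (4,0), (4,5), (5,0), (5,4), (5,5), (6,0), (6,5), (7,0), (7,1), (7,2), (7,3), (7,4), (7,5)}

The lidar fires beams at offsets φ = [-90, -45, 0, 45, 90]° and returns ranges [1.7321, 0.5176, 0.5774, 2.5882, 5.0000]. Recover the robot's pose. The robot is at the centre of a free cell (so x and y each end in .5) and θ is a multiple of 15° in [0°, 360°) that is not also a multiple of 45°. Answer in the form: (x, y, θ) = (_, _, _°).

(x, y, θ) = (5.5, 3.5, 120°)

The pose lattice has 21·16 = 336 candidates. Test each by forward raycasting.
  (6.5, 2.5, 255°): beam 1 = 4.6587 ≠ 1.7321 ✗
  (2.5, 3.5, 150°): beam 1 = 0.5774 ≠ 1.7321 ✗
  (3.5, 3.5, 165°): beam 1 = 1.5529 ≠ 1.7321 ✗
  …
  (5.5, 3.5, 120°): r_1=1.7321, r_2=0.5176, r_3=0.5774, r_4=2.5882, r_5=5.0000 — all match ✓
Unique over the lattice → pose = (5.5, 3.5, 120°).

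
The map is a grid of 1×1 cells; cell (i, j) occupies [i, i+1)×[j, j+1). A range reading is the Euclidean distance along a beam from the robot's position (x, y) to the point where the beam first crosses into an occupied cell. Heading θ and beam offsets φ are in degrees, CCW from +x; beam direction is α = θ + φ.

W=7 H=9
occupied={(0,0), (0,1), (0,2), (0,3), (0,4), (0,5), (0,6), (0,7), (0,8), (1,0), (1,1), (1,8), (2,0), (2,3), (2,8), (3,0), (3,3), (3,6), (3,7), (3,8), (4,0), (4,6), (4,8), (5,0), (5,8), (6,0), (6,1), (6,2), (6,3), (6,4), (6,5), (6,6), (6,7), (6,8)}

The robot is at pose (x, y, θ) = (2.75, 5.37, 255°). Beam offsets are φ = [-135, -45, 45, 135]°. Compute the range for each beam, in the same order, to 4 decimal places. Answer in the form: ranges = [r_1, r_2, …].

ranges = [3.0369, 2.0207, 1.5819, 1.2600]

beam 1: φ=-135°, α=120°
  dir = (cos 120°, sin 120°) = (-0.5000, 0.8660); from cell (2,5)
  next x-line at t=1.5000, next y-line at t=0.7275; Δt_x=2.0000, Δt_y=1.1547
    y: enter (2,6) at t=0.7275
    x: enter (1,6) at t=1.5000
    y: enter (1,7) at t=1.8822
    y: enter (1,8) at t=3.0369 ← occupied
  → r_1 = 3.0369
beam 2: φ=-45°, α=210°
  dir = (cos 210°, sin 210°) = (-0.8660, -0.5000); from cell (2,5)
  next x-line at t=0.8660, next y-line at t=0.7400; Δt_x=1.1547, Δt_y=2.0000
    y: enter (2,4) at t=0.7400
    x: enter (1,4) at t=0.8660
    x: enter (0,4) at t=2.0207 ← occupied
  → r_2 = 2.0207
beam 3: φ=45°, α=300°
  dir = (cos 300°, sin 300°) = (0.5000, -0.8660); from cell (2,5)
  next x-line at t=0.5000, next y-line at t=0.4272; Δt_x=2.0000, Δt_y=1.1547
    y: enter (2,4) at t=0.4272
    x: enter (3,4) at t=0.5000
    y: enter (3,3) at t=1.5819 ← occupied
  → r_3 = 1.5819
beam 4: φ=135°, α=30°
  dir = (cos 30°, sin 30°) = (0.8660, 0.5000); from cell (2,5)
  next x-line at t=0.2887, next y-line at t=1.2600; Δt_x=1.1547, Δt_y=2.0000
    x: enter (3,5) at t=0.2887
    y: enter (3,6) at t=1.2600 ← occupied
  → r_4 = 1.2600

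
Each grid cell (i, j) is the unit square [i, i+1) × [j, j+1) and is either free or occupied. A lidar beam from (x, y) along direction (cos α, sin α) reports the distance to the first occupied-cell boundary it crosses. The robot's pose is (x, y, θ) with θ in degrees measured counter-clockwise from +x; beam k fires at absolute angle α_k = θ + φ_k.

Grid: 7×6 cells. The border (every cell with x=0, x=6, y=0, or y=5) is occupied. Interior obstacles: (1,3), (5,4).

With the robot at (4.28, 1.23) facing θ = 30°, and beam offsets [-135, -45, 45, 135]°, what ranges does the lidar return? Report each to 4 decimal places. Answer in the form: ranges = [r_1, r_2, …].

beam 1: φ=-135°, α=255°
  direction (-0.2588, -0.9659); cell (4,1); t to first gridline: x 1.0818, y 0.2381 (then +3.8637 / +1.0353)
    (4,0) via y @ 0.2381  # hit
  → r_1 = 0.2381
beam 2: φ=-45°, α=345°
  direction (0.9659, -0.2588); cell (4,1); t to first gridline: x 0.7454, y 0.8887 (then +1.0353 / +3.8637)
    (5,1) via x @ 0.7454
    (5,0) via y @ 0.8887  # hit
  → r_2 = 0.8887
beam 3: φ=45°, α=75°
  direction (0.2588, 0.9659); cell (4,1); t to first gridline: x 2.7819, y 0.7972 (then +3.8637 / +1.0353)
    (4,2) via y @ 0.7972
    (4,3) via y @ 1.8324
    (5,3) via x @ 2.7819
    (5,4) via y @ 2.8677  # hit
  → r_3 = 2.8677
beam 4: φ=135°, α=165°
  direction (-0.9659, 0.2588); cell (4,1); t to first gridline: x 0.2899, y 2.9751 (then +1.0353 / +3.8637)
    (3,1) via x @ 0.2899
    (2,1) via x @ 1.3252
    (1,1) via x @ 2.3604
    (1,2) via y @ 2.9751
    (0,2) via x @ 3.3957  # hit
  → r_4 = 3.3957

ranges = [0.2381, 0.8887, 2.8677, 3.3957]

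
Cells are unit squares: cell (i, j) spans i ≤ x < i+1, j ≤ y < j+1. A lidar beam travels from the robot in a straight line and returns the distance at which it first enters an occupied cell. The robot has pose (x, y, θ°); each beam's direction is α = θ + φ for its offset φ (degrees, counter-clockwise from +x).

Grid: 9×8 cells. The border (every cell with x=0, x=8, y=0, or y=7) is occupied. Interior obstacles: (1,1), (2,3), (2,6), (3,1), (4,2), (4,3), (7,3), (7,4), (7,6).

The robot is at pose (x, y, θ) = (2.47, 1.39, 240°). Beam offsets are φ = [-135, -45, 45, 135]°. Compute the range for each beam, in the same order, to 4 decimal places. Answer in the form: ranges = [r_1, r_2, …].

ranges = [1.6668, 0.4866, 0.4038, 0.5487]

beam 1: φ=-135°, α=105°
  dir = (cos 105°, sin 105°) = (-0.2588, 0.9659); from cell (2,1)
  next x-line at t=1.8159, next y-line at t=0.6315; Δt_x=3.8637, Δt_y=1.0353
    y: enter (2,2) at t=0.6315
    y: enter (2,3) at t=1.6668 ← occupied
  → r_1 = 1.6668
beam 2: φ=-45°, α=195°
  dir = (cos 195°, sin 195°) = (-0.9659, -0.2588); from cell (2,1)
  next x-line at t=0.4866, next y-line at t=1.5068; Δt_x=1.0353, Δt_y=3.8637
    x: enter (1,1) at t=0.4866 ← occupied
  → r_2 = 0.4866
beam 3: φ=45°, α=285°
  dir = (cos 285°, sin 285°) = (0.2588, -0.9659); from cell (2,1)
  next x-line at t=2.0478, next y-line at t=0.4038; Δt_x=3.8637, Δt_y=1.0353
    y: enter (2,0) at t=0.4038 ← occupied
  → r_3 = 0.4038
beam 4: φ=135°, α=15°
  dir = (cos 15°, sin 15°) = (0.9659, 0.2588); from cell (2,1)
  next x-line at t=0.5487, next y-line at t=2.3569; Δt_x=1.0353, Δt_y=3.8637
    x: enter (3,1) at t=0.5487 ← occupied
  → r_4 = 0.5487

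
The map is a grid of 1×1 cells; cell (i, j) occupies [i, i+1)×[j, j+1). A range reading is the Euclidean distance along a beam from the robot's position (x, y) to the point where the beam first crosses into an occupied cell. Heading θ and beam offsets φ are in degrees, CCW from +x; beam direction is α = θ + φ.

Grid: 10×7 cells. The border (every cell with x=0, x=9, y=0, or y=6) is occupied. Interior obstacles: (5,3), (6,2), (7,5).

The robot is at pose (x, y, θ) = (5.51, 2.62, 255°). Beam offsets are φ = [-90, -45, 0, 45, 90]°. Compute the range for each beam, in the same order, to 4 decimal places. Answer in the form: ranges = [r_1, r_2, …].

ranges = [4.6691, 3.2400, 1.6771, 1.8706, 0.5073]

beam 1: φ=-90°, α=165°
  d=(-0.9659,0.2588)  start (5,2)  tX=0.5280 tY=1.4682  stride 1/|dx|=1.0353 1/|dy|=3.8637
    cross x-line → (4,2), t=0.5280
    cross y-line → (4,3), t=1.4682
    cross x-line → (3,3), t=1.5633
    cross x-line → (2,3), t=2.5985
    cross x-line → (1,3), t=3.6338
    cross x-line → (0,3), t=4.6691 (wall)
  → r_1 = 4.6691
beam 2: φ=-45°, α=210°
  d=(-0.8660,-0.5000)  start (5,2)  tX=0.5889 tY=1.2400  stride 1/|dx|=1.1547 1/|dy|=2.0000
    cross x-line → (4,2), t=0.5889
    cross y-line → (4,1), t=1.2400
    cross x-line → (3,1), t=1.7436
    cross x-line → (2,1), t=2.8983
    cross y-line → (2,0), t=3.2400 (wall)
  → r_2 = 3.2400
beam 3: φ=0°, α=255°
  d=(-0.2588,-0.9659)  start (5,2)  tX=1.9705 tY=0.6419  stride 1/|dx|=3.8637 1/|dy|=1.0353
    cross y-line → (5,1), t=0.6419
    cross y-line → (5,0), t=1.6771 (wall)
  → r_3 = 1.6771
beam 4: φ=45°, α=300°
  d=(0.5000,-0.8660)  start (5,2)  tX=0.9800 tY=0.7159  stride 1/|dx|=2.0000 1/|dy|=1.1547
    cross y-line → (5,1), t=0.7159
    cross x-line → (6,1), t=0.9800
    cross y-line → (6,0), t=1.8706 (wall)
  → r_4 = 1.8706
beam 5: φ=90°, α=345°
  d=(0.9659,-0.2588)  start (5,2)  tX=0.5073 tY=2.3955  stride 1/|dx|=1.0353 1/|dy|=3.8637
    cross x-line → (6,2), t=0.5073 (wall)
  → r_5 = 0.5073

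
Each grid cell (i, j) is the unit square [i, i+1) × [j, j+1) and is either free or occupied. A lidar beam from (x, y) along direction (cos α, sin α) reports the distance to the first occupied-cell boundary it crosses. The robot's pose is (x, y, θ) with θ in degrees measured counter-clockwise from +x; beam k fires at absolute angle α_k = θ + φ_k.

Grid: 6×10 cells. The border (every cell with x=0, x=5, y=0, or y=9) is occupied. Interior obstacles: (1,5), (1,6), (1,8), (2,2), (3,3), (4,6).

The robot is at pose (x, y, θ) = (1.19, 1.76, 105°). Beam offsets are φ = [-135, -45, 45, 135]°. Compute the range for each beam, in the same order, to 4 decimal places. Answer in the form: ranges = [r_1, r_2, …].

ranges = [1.5200, 5.6200, 0.2194, 0.3800]

beam 1: φ=-135°, α=330°
  direction (0.8660, -0.5000); cell (1,1); t to first gridline: x 0.9353, y 1.5200 (then +1.1547 / +2.0000)
    (2,1) via x @ 0.9353
    (2,0) via y @ 1.5200  # hit
  → r_1 = 1.5200
beam 2: φ=-45°, α=60°
  direction (0.5000, 0.8660); cell (1,1); t to first gridline: x 1.6200, y 0.2771 (then +2.0000 / +1.1547)
    (1,2) via y @ 0.2771
    (1,3) via y @ 1.4318
    (2,3) via x @ 1.6200
    (2,4) via y @ 2.5865
    (3,4) via x @ 3.6200
    (3,5) via y @ 3.7412
    (3,6) via y @ 4.8959
    (4,6) via x @ 5.6200  # hit
  → r_2 = 5.6200
beam 3: φ=45°, α=150°
  direction (-0.8660, 0.5000); cell (1,1); t to first gridline: x 0.2194, y 0.4800 (then +1.1547 / +2.0000)
    (0,1) via x @ 0.2194  # hit
  → r_3 = 0.2194
beam 4: φ=135°, α=240°
  direction (-0.5000, -0.8660); cell (1,1); t to first gridline: x 0.3800, y 0.8776 (then +2.0000 / +1.1547)
    (0,1) via x @ 0.3800  # hit
  → r_4 = 0.3800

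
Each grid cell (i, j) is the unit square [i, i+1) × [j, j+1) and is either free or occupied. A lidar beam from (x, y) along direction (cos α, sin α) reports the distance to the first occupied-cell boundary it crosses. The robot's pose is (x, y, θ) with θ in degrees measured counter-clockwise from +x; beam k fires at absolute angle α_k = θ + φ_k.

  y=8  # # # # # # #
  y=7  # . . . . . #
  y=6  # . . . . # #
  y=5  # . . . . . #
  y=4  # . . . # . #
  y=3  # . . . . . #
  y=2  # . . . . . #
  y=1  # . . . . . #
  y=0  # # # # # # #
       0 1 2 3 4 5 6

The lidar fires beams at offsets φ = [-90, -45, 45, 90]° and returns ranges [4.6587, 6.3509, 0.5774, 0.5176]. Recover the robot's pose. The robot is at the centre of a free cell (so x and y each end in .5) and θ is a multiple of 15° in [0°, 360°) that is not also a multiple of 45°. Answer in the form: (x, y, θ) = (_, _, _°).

(x, y, θ) = (1.5, 2.5, 105°)

Candidates: 33 free-cell centres × 16 headings = 528 poses. Raycast each; keep the one whose scan matches to 4 dp.
  (5.5, 7.5, 255°): beam 1 = 1.9319 ≠ 4.6587 ✗
  (2.5, 1.5, 300°): beam 1 = 1.0000 ≠ 4.6587 ✗
  (5.5, 7.5, 30°): beam 1 = 0.5774 ≠ 4.6587 ✗
  (3.5, 4.5, 195°): beam 1 = 3.6235 ≠ 4.6587 ✗
  (5.5, 3.5, 240°): beam 1 = 1.0000 ≠ 4.6587 ✗
  …
  (1.5, 2.5, 105°): r_1=4.6587, r_2=6.3509, r_3=0.5774, r_4=0.5176 — all match ✓
Unique over the lattice → pose = (1.5, 2.5, 105°).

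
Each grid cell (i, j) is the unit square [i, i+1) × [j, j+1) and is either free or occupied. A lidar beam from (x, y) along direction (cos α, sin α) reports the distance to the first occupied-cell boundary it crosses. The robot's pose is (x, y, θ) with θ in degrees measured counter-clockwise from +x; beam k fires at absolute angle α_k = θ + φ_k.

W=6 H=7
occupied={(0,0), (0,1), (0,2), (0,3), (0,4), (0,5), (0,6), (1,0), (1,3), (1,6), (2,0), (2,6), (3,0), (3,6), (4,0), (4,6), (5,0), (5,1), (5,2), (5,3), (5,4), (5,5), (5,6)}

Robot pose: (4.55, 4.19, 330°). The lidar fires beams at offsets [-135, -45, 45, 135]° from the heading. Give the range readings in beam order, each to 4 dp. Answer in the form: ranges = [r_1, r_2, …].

ranges = [2.6400, 1.7387, 0.4659, 1.8738]

beam 1: φ=-135°, α=195°
  cosα=-0.9659 sinα=-0.2588 | (4,4) | tMaxX 0.5694 tMaxY 0.7341 | tΔX 1.0353 tΔY 3.8637
    t=0.5694 [x] (3,4)
    t=0.7341 [y] (3,3)
    t=1.6047 [x] (2,3)
    t=2.6400 [x] (1,3) — stop
  → r_1 = 2.6400
beam 2: φ=-45°, α=285°
  cosα=0.2588 sinα=-0.9659 | (4,4) | tMaxX 1.7387 tMaxY 0.1967 | tΔX 3.8637 tΔY 1.0353
    t=0.1967 [y] (4,3)
    t=1.2320 [y] (4,2)
    t=1.7387 [x] (5,2) — stop
  → r_2 = 1.7387
beam 3: φ=45°, α=15°
  cosα=0.9659 sinα=0.2588 | (4,4) | tMaxX 0.4659 tMaxY 3.1296 | tΔX 1.0353 tΔY 3.8637
    t=0.4659 [x] (5,4) — stop
  → r_3 = 0.4659
beam 4: φ=135°, α=105°
  cosα=-0.2588 sinα=0.9659 | (4,4) | tMaxX 2.1250 tMaxY 0.8386 | tΔX 3.8637 tΔY 1.0353
    t=0.8386 [y] (4,5)
    t=1.8738 [y] (4,6) — stop
  → r_4 = 1.8738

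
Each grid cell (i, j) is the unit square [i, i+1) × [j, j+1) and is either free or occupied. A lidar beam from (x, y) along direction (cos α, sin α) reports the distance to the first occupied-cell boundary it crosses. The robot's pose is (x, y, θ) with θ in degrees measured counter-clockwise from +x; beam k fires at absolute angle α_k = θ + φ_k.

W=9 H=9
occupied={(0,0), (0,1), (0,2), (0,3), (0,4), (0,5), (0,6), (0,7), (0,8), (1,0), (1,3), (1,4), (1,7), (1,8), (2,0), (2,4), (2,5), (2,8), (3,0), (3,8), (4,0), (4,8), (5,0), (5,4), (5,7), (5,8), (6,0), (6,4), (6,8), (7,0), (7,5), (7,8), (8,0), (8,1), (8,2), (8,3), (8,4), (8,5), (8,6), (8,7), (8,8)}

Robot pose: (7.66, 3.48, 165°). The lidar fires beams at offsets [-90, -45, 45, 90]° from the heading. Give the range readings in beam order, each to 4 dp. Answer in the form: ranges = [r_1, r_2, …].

beam 1: φ=-90°, α=75°
  direction (0.2588, 0.9659); cell (7,3); t to first gridline: x 1.3137, y 0.5383 (then +3.8637 / +1.0353)
    (7,4) via y @ 0.5383
    (8,4) via x @ 1.3137  # hit
  → r_1 = 1.3137
beam 2: φ=-45°, α=120°
  direction (-0.5000, 0.8660); cell (7,3); t to first gridline: x 1.3200, y 0.6004 (then +2.0000 / +1.1547)
    (7,4) via y @ 0.6004
    (6,4) via x @ 1.3200  # hit
  → r_2 = 1.3200
beam 3: φ=45°, α=210°
  direction (-0.8660, -0.5000); cell (7,3); t to first gridline: x 0.7621, y 0.9600 (then +1.1547 / +2.0000)
    (6,3) via x @ 0.7621
    (6,2) via y @ 0.9600
    (5,2) via x @ 1.9168
    (5,1) via y @ 2.9600
    (4,1) via x @ 3.0715
    (3,1) via x @ 4.2262
    (3,0) via y @ 4.9600  # hit
  → r_3 = 4.9600
beam 4: φ=90°, α=255°
  direction (-0.2588, -0.9659); cell (7,3); t to first gridline: x 2.5500, y 0.4969 (then +3.8637 / +1.0353)
    (7,2) via y @ 0.4969
    (7,1) via y @ 1.5322
    (6,1) via x @ 2.5500
    (6,0) via y @ 2.5675  # hit
  → r_4 = 2.5675

ranges = [1.3137, 1.3200, 4.9600, 2.5675]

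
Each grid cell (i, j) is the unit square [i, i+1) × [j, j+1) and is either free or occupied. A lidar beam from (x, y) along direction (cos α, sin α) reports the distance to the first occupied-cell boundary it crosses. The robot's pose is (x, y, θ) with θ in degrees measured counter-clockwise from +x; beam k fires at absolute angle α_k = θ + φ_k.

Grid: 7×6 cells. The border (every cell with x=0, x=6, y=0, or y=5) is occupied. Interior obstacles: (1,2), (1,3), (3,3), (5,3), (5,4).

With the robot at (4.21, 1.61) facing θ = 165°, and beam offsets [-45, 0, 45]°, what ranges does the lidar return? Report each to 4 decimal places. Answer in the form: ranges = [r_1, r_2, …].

ranges = [1.6050, 2.2880, 1.2200]

beam 1: φ=-45°, α=120°
  direction (-0.5000, 0.8660); cell (4,1); t to first gridline: x 0.4200, y 0.4503 (then +2.0000 / +1.1547)
    (3,1) via x @ 0.4200
    (3,2) via y @ 0.4503
    (3,3) via y @ 1.6050  # hit
  → r_1 = 1.6050
beam 2: φ=0°, α=165°
  direction (-0.9659, 0.2588); cell (4,1); t to first gridline: x 0.2174, y 1.5068 (then +1.0353 / +3.8637)
    (3,1) via x @ 0.2174
    (2,1) via x @ 1.2527
    (2,2) via y @ 1.5068
    (1,2) via x @ 2.2880  # hit
  → r_2 = 2.2880
beam 3: φ=45°, α=210°
  direction (-0.8660, -0.5000); cell (4,1); t to first gridline: x 0.2425, y 1.2200 (then +1.1547 / +2.0000)
    (3,1) via x @ 0.2425
    (3,0) via y @ 1.2200  # hit
  → r_3 = 1.2200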